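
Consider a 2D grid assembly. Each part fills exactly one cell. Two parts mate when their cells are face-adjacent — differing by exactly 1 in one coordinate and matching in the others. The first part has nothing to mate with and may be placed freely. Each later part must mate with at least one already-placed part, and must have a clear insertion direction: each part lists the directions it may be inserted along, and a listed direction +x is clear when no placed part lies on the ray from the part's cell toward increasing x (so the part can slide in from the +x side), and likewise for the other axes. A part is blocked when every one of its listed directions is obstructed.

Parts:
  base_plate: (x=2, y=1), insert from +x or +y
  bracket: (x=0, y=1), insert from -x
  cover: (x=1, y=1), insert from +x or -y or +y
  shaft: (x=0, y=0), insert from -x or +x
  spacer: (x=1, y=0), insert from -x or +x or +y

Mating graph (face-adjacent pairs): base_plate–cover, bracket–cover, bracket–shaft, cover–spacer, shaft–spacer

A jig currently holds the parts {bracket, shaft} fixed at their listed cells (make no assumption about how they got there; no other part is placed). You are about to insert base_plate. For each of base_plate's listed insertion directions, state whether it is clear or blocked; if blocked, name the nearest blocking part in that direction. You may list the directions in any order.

+x: clear; +y: clear

+x: ray from base_plate(2, 1) has no placed part ⇒ clear
+y: ray from base_plate(2, 1) has no placed part ⇒ clear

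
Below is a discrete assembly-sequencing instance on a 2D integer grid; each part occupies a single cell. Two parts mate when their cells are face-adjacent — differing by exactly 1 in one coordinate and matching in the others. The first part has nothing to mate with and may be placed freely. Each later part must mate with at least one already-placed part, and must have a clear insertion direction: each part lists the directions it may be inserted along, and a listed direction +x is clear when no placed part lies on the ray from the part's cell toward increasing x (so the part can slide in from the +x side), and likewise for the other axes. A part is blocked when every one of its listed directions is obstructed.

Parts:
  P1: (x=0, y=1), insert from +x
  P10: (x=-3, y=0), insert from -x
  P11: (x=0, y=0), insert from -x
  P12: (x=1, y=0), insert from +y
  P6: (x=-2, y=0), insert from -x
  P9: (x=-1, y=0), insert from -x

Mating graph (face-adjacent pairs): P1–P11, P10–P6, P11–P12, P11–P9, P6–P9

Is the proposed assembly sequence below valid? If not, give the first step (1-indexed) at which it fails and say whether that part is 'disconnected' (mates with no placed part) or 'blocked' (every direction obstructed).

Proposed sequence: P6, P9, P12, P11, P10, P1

Invalid at step 2 (blocked)

1. P6@(-2, 0) [-x clear] — {P6}
2. P9@(-1, 0) — -x all obstructed ⇒ blocked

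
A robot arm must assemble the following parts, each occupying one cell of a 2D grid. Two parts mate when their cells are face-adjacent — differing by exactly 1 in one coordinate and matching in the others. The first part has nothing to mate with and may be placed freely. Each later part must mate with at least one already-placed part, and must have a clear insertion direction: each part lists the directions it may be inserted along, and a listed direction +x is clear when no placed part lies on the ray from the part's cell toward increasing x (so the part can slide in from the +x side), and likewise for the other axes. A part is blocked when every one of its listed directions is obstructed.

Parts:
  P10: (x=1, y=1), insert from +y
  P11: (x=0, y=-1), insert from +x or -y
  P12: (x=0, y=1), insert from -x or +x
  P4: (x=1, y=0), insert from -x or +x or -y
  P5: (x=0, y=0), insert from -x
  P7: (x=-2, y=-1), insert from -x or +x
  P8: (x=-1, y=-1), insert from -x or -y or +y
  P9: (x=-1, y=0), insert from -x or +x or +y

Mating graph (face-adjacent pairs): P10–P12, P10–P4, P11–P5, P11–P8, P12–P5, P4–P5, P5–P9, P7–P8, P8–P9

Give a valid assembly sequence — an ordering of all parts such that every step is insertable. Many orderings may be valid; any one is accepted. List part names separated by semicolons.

P10; P4; P5; P12; P9; P8; P7; P11

1. P10@(1, 1) [+y clear] — {P10}
2. P4@(1, 0) [-x clear] — {P10, P4}
3. P5@(0, 0) [-x clear] — {P10, P4, P5}
4. P12@(0, 1) [-x clear] — {P10, P12, P4, P5}
5. P9@(-1, 0) [-x clear] — {P10, P12, P4, P5, P9}
6. P8@(-1, -1) [-x clear] — {P10, P12, P4, P5, P8, P9}
7. P7@(-2, -1) [-x clear] — {P10, P12, P4, P5, P7, P8, P9}
8. P11@(0, -1) [+x clear] — {P10, P11, P12, P4, P5, P7, P8, P9}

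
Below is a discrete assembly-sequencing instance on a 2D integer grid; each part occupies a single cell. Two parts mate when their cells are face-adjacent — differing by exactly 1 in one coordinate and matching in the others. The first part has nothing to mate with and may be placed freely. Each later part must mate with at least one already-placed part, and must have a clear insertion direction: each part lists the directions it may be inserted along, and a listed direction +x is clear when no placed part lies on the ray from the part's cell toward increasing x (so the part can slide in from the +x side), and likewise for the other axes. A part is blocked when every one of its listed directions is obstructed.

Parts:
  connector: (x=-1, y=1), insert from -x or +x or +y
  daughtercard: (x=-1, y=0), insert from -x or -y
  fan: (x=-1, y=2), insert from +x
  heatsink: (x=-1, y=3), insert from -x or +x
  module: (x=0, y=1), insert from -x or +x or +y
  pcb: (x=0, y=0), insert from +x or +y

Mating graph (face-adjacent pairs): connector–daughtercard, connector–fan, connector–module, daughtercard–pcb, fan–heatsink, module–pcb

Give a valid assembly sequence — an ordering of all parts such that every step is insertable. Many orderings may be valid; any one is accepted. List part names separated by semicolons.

connector; daughtercard; pcb; fan; heatsink; module

1. connector@(-1, 1) [-x clear] — {connector}
2. daughtercard@(-1, 0) [-x clear] — {connector, daughtercard}
3. pcb@(0, 0) [+x clear] — {connector, daughtercard, pcb}
4. fan@(-1, 2) [+x clear] — {connector, daughtercard, fan, pcb}
5. heatsink@(-1, 3) [-x clear] — {connector, daughtercard, fan, heatsink, pcb}
6. module@(0, 1) [+x clear] — {connector, daughtercard, fan, heatsink, module, pcb}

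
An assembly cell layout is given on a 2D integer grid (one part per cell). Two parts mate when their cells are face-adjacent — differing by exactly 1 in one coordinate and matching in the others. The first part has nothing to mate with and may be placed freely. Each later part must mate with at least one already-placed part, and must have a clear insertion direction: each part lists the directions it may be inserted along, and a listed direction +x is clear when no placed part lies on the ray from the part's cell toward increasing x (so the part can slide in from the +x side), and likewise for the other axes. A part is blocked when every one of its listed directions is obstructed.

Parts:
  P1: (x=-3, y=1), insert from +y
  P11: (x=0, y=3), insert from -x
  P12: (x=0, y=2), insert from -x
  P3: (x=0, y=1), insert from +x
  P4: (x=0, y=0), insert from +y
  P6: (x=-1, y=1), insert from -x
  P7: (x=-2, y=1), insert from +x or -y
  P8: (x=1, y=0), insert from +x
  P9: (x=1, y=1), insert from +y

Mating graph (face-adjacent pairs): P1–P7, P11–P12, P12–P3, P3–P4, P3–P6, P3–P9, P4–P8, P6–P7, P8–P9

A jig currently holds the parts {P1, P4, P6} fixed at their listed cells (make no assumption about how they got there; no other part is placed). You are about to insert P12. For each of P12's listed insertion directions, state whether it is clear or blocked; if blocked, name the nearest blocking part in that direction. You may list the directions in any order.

-x: ray from P12(0, 2) has no placed part ⇒ clear

-x: clear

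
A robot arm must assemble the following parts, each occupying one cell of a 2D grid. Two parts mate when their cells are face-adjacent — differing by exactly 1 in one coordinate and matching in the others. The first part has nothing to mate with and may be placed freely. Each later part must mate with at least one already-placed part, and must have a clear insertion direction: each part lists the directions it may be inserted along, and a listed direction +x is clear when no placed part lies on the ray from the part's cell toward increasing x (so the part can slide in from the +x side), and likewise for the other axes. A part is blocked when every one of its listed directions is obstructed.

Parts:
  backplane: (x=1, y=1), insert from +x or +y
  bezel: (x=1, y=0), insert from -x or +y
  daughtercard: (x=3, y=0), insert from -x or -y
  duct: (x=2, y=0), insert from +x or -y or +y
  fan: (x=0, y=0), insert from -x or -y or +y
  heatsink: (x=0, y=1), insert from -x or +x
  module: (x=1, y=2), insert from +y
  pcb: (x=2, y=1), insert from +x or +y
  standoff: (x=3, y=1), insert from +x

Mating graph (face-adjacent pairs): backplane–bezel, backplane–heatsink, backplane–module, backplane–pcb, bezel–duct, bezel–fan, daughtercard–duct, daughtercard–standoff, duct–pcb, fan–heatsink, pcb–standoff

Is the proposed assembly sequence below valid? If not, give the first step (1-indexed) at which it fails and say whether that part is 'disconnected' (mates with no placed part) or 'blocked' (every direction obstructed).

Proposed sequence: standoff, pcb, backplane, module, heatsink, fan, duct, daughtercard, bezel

1. standoff@(3, 1) [+x clear] — {standoff}
2. pcb@(2, 1) [+y clear] — {pcb, standoff}
3. backplane@(1, 1) [+y clear] — {backplane, pcb, standoff}
4. module@(1, 2) [+y clear] — {backplane, module, pcb, standoff}
5. heatsink@(0, 1) [-x clear] — {backplane, heatsink, module, pcb, standoff}
6. fan@(0, 0) [-x clear] — {backplane, fan, heatsink, module, pcb, standoff}
7. duct@(2, 0) [+x clear] — {backplane, duct, fan, heatsink, module, pcb, standoff}
8. daughtercard@(3, 0) [-y clear] — {backplane, daughtercard, duct, fan, heatsink, module, pcb, standoff}
9. bezel@(1, 0) — -x/+y all obstructed ⇒ blocked

Invalid at step 9 (blocked)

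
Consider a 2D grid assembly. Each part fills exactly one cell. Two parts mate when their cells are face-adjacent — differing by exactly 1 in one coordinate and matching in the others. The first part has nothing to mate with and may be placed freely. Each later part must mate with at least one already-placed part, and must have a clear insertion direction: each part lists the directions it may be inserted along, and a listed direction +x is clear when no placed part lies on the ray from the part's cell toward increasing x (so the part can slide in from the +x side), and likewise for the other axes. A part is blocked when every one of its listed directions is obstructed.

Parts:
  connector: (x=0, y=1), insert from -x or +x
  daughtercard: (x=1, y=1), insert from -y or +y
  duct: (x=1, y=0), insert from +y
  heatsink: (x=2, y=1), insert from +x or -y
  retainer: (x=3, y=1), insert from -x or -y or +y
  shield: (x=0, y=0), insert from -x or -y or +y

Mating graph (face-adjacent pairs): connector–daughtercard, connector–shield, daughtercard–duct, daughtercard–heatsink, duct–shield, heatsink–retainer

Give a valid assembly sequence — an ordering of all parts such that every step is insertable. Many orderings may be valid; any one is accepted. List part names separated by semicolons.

duct; shield; connector; daughtercard; heatsink; retainer

1. duct@(1, 0) [+y clear] — {duct}
2. shield@(0, 0) [-x clear] — {duct, shield}
3. connector@(0, 1) [-x clear] — {connector, duct, shield}
4. daughtercard@(1, 1) [+y clear] — {connector, daughtercard, duct, shield}
5. heatsink@(2, 1) [+x clear] — {connector, daughtercard, duct, heatsink, shield}
6. retainer@(3, 1) [-y clear] — {connector, daughtercard, duct, heatsink, retainer, shield}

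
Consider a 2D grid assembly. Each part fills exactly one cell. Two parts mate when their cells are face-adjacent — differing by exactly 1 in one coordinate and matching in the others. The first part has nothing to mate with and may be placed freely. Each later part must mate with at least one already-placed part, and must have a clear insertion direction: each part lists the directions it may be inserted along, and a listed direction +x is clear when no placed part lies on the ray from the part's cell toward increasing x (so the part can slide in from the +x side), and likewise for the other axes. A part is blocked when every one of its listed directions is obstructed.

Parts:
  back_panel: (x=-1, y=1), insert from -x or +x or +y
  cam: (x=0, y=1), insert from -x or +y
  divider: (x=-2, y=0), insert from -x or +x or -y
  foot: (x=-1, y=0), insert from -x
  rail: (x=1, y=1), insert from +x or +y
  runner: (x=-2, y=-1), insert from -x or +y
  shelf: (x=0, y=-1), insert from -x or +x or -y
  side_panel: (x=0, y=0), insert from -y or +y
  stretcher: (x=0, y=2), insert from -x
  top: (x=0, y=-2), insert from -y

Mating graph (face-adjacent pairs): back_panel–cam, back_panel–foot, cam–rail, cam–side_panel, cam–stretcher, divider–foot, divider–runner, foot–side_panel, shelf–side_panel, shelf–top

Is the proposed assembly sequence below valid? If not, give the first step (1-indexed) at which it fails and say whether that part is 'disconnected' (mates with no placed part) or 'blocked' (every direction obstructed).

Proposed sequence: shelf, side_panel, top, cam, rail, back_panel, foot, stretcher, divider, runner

1. shelf@(0, -1) [-x clear] — {shelf}
2. side_panel@(0, 0) [+y clear] — {shelf, side_panel}
3. top@(0, -2) [-y clear] — {shelf, side_panel, top}
4. cam@(0, 1) [-x clear] — {cam, shelf, side_panel, top}
5. rail@(1, 1) [+x clear] — {cam, rail, shelf, side_panel, top}
6. back_panel@(-1, 1) [-x clear] — {back_panel, cam, rail, shelf, side_panel, top}
7. foot@(-1, 0) [-x clear] — {back_panel, cam, foot, rail, shelf, side_panel, top}
8. stretcher@(0, 2) [-x clear] — {back_panel, cam, foot, rail, shelf, side_panel, stretcher, top}
9. divider@(-2, 0) [-x clear] — {back_panel, cam, divider, foot, rail, shelf, side_panel, stretcher, top}
10. runner@(-2, -1) [-x clear] — {back_panel, cam, divider, foot, rail, runner, shelf, side_panel, stretcher, top}

Valid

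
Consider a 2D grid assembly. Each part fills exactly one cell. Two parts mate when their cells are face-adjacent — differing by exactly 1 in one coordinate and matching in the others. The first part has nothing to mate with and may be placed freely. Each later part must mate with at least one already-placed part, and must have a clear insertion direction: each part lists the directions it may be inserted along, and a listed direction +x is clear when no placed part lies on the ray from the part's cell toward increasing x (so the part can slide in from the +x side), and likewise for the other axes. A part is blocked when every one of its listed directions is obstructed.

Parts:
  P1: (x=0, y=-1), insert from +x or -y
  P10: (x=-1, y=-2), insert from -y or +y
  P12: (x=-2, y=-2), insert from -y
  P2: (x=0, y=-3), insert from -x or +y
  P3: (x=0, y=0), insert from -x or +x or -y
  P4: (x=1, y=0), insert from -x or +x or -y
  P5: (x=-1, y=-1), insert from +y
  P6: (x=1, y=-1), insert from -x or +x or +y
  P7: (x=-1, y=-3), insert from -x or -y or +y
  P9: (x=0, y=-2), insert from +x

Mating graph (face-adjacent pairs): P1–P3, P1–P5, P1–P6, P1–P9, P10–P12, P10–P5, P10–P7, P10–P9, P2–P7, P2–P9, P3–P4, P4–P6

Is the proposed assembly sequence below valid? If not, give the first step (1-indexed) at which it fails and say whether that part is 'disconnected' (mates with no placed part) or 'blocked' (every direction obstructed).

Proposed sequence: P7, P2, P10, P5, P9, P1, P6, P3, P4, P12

Valid

1. P7@(-1, -3) [-x clear] — {P7}
2. P2@(0, -3) [+y clear] — {P2, P7}
3. P10@(-1, -2) [+y clear] — {P10, P2, P7}
4. P5@(-1, -1) [+y clear] — {P10, P2, P5, P7}
5. P9@(0, -2) [+x clear] — {P10, P2, P5, P7, P9}
6. P1@(0, -1) [+x clear] — {P1, P10, P2, P5, P7, P9}
7. P6@(1, -1) [+x clear] — {P1, P10, P2, P5, P6, P7, P9}
8. P3@(0, 0) [-x clear] — {P1, P10, P2, P3, P5, P6, P7, P9}
9. P4@(1, 0) [+x clear] — {P1, P10, P2, P3, P4, P5, P6, P7, P9}
10. P12@(-2, -2) [-y clear] — {P1, P10, P12, P2, P3, P4, P5, P6, P7, P9}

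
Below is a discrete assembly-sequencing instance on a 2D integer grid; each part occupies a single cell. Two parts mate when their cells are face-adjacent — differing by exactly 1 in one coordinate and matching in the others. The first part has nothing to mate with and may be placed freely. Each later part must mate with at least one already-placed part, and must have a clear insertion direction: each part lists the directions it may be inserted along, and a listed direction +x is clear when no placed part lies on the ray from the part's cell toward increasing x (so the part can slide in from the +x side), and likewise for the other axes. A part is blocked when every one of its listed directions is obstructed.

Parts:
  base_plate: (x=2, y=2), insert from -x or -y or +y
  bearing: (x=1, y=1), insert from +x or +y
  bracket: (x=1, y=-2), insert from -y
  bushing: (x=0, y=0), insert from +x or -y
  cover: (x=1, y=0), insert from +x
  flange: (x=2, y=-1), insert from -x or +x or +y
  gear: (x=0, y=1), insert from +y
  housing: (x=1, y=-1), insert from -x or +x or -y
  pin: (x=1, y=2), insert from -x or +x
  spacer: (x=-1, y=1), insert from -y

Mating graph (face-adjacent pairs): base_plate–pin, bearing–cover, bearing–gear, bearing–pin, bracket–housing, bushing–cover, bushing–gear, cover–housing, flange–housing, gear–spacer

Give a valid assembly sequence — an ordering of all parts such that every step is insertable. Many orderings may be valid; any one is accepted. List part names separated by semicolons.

1. spacer@(-1, 1) [-y clear] — {spacer}
2. gear@(0, 1) [+y clear] — {gear, spacer}
3. bushing@(0, 0) [+x clear] — {bushing, gear, spacer}
4. cover@(1, 0) [+x clear] — {bushing, cover, gear, spacer}
5. housing@(1, -1) [-x clear] — {bushing, cover, gear, housing, spacer}
6. bracket@(1, -2) [-y clear] — {bracket, bushing, cover, gear, housing, spacer}
7. flange@(2, -1) [+x clear] — {bracket, bushing, cover, flange, gear, housing, spacer}
8. bearing@(1, 1) [+x clear] — {bearing, bracket, bushing, cover, flange, gear, housing, spacer}
9. pin@(1, 2) [-x clear] — {bearing, bracket, bushing, cover, flange, gear, housing, pin, spacer}
10. base_plate@(2, 2) [+y clear] — {base_plate, bearing, bracket, bushing, cover, flange, gear, housing, pin, spacer}

spacer; gear; bushing; cover; housing; bracket; flange; bearing; pin; base_plate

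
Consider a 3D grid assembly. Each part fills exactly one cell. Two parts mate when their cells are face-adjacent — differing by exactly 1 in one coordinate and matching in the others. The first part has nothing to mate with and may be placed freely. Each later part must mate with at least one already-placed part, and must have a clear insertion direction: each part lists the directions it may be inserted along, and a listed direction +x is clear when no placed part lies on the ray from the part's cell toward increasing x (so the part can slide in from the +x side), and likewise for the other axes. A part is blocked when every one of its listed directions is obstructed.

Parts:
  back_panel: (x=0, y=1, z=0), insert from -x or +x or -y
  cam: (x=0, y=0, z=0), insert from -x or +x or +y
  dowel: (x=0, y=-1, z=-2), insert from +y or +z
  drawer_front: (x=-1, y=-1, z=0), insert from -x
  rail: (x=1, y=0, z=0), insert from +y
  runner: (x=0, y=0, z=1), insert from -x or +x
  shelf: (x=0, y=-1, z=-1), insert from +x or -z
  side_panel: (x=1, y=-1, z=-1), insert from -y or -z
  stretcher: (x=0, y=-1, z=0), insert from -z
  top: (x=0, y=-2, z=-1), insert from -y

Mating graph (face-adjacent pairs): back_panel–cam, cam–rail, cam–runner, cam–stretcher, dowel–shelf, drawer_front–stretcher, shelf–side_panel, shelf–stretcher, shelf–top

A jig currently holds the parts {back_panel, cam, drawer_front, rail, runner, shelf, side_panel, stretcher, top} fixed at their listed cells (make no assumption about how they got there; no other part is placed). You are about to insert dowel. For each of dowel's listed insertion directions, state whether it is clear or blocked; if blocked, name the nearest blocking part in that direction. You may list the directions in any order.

+y: ray from dowel(0, -1, -2) has no placed part ⇒ clear
+z: nearest on ray is shelf@(0, -1, -1) ⇒ blocked

+y: clear; +z: blocked by shelf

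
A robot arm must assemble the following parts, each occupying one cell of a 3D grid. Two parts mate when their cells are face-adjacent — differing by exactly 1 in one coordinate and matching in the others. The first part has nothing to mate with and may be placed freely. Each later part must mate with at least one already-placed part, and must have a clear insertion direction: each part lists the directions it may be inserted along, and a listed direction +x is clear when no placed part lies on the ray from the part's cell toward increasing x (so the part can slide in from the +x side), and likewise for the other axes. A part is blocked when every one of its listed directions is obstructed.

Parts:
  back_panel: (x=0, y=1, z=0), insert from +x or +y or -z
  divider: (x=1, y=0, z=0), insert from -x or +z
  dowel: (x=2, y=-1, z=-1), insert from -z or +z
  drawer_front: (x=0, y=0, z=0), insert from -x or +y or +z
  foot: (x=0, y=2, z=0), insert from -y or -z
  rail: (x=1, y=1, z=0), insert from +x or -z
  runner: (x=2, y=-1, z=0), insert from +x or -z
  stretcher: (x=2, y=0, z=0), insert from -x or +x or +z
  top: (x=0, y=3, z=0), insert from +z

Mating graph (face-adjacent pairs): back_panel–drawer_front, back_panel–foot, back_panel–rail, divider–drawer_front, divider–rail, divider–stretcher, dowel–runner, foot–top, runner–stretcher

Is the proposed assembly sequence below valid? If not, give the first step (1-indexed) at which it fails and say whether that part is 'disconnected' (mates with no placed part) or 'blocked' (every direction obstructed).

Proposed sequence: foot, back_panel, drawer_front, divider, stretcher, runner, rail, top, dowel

Valid

1. foot@(0, 2, 0) [-y clear] — {foot}
2. back_panel@(0, 1, 0) [+x clear] — {back_panel, foot}
3. drawer_front@(0, 0, 0) [-x clear] — {back_panel, drawer_front, foot}
4. divider@(1, 0, 0) [+z clear] — {back_panel, divider, drawer_front, foot}
5. stretcher@(2, 0, 0) [+x clear] — {back_panel, divider, drawer_front, foot, stretcher}
6. runner@(2, -1, 0) [+x clear] — {back_panel, divider, drawer_front, foot, runner, stretcher}
7. rail@(1, 1, 0) [+x clear] — {back_panel, divider, drawer_front, foot, rail, runner, stretcher}
8. top@(0, 3, 0) [+z clear] — {back_panel, divider, drawer_front, foot, rail, runner, stretcher, top}
9. dowel@(2, -1, -1) [-z clear] — {back_panel, divider, dowel, drawer_front, foot, rail, runner, stretcher, top}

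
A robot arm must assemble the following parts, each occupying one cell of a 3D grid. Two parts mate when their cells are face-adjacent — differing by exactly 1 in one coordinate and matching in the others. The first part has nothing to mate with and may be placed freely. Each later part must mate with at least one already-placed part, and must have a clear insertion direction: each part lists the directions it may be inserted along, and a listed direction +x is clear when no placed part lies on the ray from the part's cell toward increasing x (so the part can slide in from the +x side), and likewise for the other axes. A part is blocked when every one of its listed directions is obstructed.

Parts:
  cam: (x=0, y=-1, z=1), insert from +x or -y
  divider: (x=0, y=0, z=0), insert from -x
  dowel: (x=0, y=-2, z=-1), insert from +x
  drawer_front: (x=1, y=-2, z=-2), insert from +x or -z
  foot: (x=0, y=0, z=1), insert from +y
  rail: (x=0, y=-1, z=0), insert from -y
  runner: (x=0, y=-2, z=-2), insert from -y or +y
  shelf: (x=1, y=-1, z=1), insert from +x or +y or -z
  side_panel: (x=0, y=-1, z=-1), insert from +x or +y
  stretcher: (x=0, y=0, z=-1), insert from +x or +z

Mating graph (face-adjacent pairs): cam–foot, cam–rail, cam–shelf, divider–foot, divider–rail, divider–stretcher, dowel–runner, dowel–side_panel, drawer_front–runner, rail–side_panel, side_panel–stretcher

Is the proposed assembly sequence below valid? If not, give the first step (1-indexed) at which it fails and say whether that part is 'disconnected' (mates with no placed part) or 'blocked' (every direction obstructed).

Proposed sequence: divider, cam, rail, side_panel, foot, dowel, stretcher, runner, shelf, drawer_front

Invalid at step 2 (disconnected)

1. divider@(0, 0, 0) [-x clear] — {divider}
2. cam@(0, -1, 1) — no placed neighbour ⇒ disconnected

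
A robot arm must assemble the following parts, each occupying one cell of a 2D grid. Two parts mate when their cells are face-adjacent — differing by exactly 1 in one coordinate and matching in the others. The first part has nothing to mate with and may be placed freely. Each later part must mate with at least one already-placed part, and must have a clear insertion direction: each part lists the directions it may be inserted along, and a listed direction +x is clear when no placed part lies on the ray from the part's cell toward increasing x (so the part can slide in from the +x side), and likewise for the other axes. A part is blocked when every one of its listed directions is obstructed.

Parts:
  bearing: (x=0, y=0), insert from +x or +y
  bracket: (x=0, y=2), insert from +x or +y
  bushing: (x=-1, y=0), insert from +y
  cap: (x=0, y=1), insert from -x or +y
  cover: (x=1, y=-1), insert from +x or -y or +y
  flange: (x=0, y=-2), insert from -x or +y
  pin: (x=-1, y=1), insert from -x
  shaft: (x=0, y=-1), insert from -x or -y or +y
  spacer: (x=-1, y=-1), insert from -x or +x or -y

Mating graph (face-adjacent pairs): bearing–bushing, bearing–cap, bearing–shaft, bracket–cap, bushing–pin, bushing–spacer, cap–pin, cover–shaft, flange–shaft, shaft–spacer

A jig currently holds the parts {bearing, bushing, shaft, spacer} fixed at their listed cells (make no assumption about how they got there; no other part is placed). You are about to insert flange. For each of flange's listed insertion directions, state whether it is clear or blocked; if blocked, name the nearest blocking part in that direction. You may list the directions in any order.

-x: ray from flange(0, -2) has no placed part ⇒ clear
+y: nearest on ray is shaft@(0, -1) ⇒ blocked

+y: blocked by shaft; -x: clear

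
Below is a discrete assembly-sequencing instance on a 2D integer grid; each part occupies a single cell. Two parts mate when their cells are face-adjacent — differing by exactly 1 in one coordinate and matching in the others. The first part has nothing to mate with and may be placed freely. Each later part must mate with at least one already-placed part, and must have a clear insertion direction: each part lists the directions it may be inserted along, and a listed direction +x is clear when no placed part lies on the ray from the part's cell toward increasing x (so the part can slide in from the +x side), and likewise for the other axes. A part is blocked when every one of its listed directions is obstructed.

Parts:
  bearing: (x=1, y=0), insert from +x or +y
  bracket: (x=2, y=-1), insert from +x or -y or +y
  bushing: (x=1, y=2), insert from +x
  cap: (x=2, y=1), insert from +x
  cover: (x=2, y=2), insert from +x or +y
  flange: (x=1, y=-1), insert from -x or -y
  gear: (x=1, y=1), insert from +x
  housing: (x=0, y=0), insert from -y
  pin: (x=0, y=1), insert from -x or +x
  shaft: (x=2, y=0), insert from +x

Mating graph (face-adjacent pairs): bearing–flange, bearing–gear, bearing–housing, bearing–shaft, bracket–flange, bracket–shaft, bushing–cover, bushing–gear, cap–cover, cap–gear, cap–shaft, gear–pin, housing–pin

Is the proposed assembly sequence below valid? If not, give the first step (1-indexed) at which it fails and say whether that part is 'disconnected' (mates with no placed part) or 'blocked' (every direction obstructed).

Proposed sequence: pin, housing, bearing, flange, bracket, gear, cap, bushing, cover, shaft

Valid

1. pin@(0, 1) [-x clear] — {pin}
2. housing@(0, 0) [-y clear] — {housing, pin}
3. bearing@(1, 0) [+x clear] — {bearing, housing, pin}
4. flange@(1, -1) [-x clear] — {bearing, flange, housing, pin}
5. bracket@(2, -1) [+x clear] — {bearing, bracket, flange, housing, pin}
6. gear@(1, 1) [+x clear] — {bearing, bracket, flange, gear, housing, pin}
7. cap@(2, 1) [+x clear] — {bearing, bracket, cap, flange, gear, housing, pin}
8. bushing@(1, 2) [+x clear] — {bearing, bracket, bushing, cap, flange, gear, housing, pin}
9. cover@(2, 2) [+x clear] — {bearing, bracket, bushing, cap, cover, flange, gear, housing, pin}
10. shaft@(2, 0) [+x clear] — {bearing, bracket, bushing, cap, cover, flange, gear, housing, pin, shaft}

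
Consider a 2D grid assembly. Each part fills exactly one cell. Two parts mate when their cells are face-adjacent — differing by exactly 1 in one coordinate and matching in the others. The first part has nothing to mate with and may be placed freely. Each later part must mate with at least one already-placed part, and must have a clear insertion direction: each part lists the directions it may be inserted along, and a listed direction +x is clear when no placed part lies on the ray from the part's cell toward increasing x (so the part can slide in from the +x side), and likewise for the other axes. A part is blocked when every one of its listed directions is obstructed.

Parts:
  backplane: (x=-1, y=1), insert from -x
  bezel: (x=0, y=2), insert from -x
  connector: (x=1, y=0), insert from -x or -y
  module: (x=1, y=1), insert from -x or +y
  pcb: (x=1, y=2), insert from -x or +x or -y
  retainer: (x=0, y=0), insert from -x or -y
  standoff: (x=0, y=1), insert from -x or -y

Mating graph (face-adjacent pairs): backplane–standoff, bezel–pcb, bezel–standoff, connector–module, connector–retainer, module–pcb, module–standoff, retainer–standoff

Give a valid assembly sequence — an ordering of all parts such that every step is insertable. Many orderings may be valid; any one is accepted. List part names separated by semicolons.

1. module@(1, 1) [-x clear] — {module}
2. standoff@(0, 1) [-x clear] — {module, standoff}
3. bezel@(0, 2) [-x clear] — {bezel, module, standoff}
4. pcb@(1, 2) [+x clear] — {bezel, module, pcb, standoff}
5. retainer@(0, 0) [-x clear] — {bezel, module, pcb, retainer, standoff}
6. backplane@(-1, 1) [-x clear] — {backplane, bezel, module, pcb, retainer, standoff}
7. connector@(1, 0) [-y clear] — {backplane, bezel, connector, module, pcb, retainer, standoff}

module; standoff; bezel; pcb; retainer; backplane; connector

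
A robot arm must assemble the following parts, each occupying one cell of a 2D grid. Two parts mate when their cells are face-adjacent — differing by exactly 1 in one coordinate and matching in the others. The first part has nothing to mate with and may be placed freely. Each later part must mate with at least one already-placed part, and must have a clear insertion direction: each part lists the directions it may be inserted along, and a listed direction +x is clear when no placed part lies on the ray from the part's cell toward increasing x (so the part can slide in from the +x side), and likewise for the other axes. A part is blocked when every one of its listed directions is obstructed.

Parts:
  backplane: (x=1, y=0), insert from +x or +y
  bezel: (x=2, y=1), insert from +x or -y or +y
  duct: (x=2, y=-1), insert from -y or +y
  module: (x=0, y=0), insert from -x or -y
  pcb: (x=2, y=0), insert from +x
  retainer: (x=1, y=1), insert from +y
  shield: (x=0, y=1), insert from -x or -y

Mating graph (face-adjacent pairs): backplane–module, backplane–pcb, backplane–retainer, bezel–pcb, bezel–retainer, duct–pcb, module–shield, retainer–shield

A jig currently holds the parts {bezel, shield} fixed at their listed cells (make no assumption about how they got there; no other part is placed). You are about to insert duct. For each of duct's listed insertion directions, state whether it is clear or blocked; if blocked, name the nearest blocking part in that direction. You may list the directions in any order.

+y: blocked by bezel; -y: clear

-y: ray from duct(2, -1) has no placed part ⇒ clear
+y: nearest on ray is bezel@(2, 1) ⇒ blocked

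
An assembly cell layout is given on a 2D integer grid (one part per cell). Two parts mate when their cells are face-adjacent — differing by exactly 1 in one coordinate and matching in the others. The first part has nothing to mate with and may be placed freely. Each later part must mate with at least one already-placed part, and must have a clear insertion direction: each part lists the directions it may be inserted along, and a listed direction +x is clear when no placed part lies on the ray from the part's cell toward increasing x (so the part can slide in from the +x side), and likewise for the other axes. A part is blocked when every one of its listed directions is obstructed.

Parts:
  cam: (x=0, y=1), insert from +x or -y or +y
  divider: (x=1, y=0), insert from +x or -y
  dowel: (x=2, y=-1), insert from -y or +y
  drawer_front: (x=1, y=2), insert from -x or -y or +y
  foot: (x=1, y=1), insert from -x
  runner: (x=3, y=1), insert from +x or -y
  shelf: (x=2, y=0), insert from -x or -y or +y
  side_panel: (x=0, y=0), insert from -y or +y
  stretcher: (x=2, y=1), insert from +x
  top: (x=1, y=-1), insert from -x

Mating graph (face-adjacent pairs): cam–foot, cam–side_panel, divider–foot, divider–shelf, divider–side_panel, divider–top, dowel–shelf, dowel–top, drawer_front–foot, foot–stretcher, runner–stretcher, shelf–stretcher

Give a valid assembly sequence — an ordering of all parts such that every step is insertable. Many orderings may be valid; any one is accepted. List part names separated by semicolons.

1. divider@(1, 0) [+x clear] — {divider}
2. top@(1, -1) [-x clear] — {divider, top}
3. foot@(1, 1) [-x clear] — {divider, foot, top}
4. cam@(0, 1) [-y clear] — {cam, divider, foot, top}
5. dowel@(2, -1) [-y clear] — {cam, divider, dowel, foot, top}
6. drawer_front@(1, 2) [-x clear] — {cam, divider, dowel, drawer_front, foot, top}
7. shelf@(2, 0) [+y clear] — {cam, divider, dowel, drawer_front, foot, shelf, top}
8. stretcher@(2, 1) [+x clear] — {cam, divider, dowel, drawer_front, foot, shelf, stretcher, top}
9. runner@(3, 1) [+x clear] — {cam, divider, dowel, drawer_front, foot, runner, shelf, stretcher, top}
10. side_panel@(0, 0) [-y clear] — {cam, divider, dowel, drawer_front, foot, runner, shelf, side_panel, stretcher, top}

divider; top; foot; cam; dowel; drawer_front; shelf; stretcher; runner; side_panel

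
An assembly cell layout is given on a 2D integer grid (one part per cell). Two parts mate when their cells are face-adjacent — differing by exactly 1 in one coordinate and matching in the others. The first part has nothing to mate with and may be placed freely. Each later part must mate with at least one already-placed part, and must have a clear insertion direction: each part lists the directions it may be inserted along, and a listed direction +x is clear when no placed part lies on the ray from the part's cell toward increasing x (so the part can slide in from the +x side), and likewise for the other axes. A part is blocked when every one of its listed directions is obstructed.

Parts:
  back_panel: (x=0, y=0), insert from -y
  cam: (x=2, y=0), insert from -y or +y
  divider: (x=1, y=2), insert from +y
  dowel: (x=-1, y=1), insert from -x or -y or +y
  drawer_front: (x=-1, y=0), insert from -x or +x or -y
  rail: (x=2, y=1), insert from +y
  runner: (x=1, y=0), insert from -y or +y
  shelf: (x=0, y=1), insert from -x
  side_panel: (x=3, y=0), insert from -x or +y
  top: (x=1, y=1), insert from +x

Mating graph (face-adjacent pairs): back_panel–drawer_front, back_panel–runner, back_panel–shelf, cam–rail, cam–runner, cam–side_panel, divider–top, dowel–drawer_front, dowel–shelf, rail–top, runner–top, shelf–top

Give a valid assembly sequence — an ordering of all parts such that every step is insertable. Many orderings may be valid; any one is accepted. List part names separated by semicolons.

1. side_panel@(3, 0) [-x clear] — {side_panel}
2. cam@(2, 0) [-y clear] — {cam, side_panel}
3. runner@(1, 0) [-y clear] — {cam, runner, side_panel}
4. back_panel@(0, 0) [-y clear] — {back_panel, cam, runner, side_panel}
5. drawer_front@(-1, 0) [-x clear] — {back_panel, cam, drawer_front, runner, side_panel}
6. shelf@(0, 1) [-x clear] — {back_panel, cam, drawer_front, runner, shelf, side_panel}
7. dowel@(-1, 1) [-x clear] — {back_panel, cam, dowel, drawer_front, runner, shelf, side_panel}
8. top@(1, 1) [+x clear] — {back_panel, cam, dowel, drawer_front, runner, shelf, side_panel, top}
9. rail@(2, 1) [+y clear] — {back_panel, cam, dowel, drawer_front, rail, runner, shelf, side_panel, top}
10. divider@(1, 2) [+y clear] — {back_panel, cam, divider, dowel, drawer_front, rail, runner, shelf, side_panel, top}

side_panel; cam; runner; back_panel; drawer_front; shelf; dowel; top; rail; divider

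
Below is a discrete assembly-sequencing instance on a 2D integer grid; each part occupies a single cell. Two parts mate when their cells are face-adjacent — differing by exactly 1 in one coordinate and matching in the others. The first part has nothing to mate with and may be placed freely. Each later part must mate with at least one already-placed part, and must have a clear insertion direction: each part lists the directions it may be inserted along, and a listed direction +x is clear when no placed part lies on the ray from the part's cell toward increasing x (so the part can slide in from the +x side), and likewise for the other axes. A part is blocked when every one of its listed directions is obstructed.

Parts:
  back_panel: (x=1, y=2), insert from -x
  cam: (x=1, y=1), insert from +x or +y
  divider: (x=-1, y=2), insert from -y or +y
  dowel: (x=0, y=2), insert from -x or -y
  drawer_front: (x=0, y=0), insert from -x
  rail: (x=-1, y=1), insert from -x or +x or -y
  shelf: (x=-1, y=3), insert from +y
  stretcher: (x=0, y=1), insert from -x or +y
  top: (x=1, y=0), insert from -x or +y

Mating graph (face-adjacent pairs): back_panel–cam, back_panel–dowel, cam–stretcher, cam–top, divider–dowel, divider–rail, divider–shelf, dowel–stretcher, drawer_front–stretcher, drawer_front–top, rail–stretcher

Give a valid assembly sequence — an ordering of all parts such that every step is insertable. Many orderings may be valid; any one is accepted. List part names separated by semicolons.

stretcher; cam; back_panel; dowel; rail; divider; top; drawer_front; shelf

1. stretcher@(0, 1) [-x clear] — {stretcher}
2. cam@(1, 1) [+x clear] — {cam, stretcher}
3. back_panel@(1, 2) [-x clear] — {back_panel, cam, stretcher}
4. dowel@(0, 2) [-x clear] — {back_panel, cam, dowel, stretcher}
5. rail@(-1, 1) [-x clear] — {back_panel, cam, dowel, rail, stretcher}
6. divider@(-1, 2) [+y clear] — {back_panel, cam, divider, dowel, rail, stretcher}
7. top@(1, 0) [-x clear] — {back_panel, cam, divider, dowel, rail, stretcher, top}
8. drawer_front@(0, 0) [-x clear] — {back_panel, cam, divider, dowel, drawer_front, rail, stretcher, top}
9. shelf@(-1, 3) [+y clear] — {back_panel, cam, divider, dowel, drawer_front, rail, shelf, stretcher, top}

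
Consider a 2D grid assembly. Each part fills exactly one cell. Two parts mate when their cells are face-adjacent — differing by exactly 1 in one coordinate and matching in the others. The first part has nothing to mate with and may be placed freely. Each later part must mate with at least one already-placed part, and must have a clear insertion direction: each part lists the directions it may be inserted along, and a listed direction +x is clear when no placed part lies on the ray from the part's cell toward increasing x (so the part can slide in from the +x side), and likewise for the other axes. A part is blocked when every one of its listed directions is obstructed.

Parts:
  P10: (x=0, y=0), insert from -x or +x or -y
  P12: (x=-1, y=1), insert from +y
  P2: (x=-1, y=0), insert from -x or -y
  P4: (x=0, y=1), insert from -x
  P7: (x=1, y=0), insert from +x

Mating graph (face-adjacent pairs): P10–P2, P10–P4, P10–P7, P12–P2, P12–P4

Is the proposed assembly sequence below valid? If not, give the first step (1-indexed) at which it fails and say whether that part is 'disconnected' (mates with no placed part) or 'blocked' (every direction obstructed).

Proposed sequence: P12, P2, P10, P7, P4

Invalid at step 5 (blocked)

1. P12@(-1, 1) [+y clear] — {P12}
2. P2@(-1, 0) [-x clear] — {P12, P2}
3. P10@(0, 0) [+x clear] — {P10, P12, P2}
4. P7@(1, 0) [+x clear] — {P10, P12, P2, P7}
5. P4@(0, 1) — -x all obstructed ⇒ blocked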